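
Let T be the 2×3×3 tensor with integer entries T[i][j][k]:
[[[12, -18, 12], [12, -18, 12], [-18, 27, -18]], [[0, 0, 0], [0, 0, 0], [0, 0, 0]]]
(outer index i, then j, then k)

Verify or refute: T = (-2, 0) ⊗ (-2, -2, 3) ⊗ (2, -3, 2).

No

Reconstruct entry (0,0,0) from the claimed factors: Σₗ aₗ[0]bₗ[0]cₗ[0] = (-2)·(-2)·(2) = 8, but T[0,0,0] = 12. The claim is false.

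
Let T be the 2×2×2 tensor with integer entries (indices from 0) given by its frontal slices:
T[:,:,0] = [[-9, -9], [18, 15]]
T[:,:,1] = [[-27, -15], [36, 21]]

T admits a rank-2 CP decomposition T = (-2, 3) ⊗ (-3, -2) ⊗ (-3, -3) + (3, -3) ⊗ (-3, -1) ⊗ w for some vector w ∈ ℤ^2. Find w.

w = (-1, 1)

Subtract the known terms from T to get the rank-1 residual R = (3, -3) ⊗ (-3, -1) ⊗ w, so R[i,j,k] = a[i]·b[j]·w[k]. Pick indices with nonzero a[0]·b[0] = (3)·(-3) = -9. Only the fibre through (0,0,·) is needed: R[0,0,:] = T[0,0,:] − Σₗ aₗ[0]bₗ[0]cₗ = [-9, -27] − (-2)·(-3)·(-3, -3) = [9, -9]. Then w[k] = R[0,0,k] / -9 for each k, giving w = [9, -9] / -9 = (-1, 1).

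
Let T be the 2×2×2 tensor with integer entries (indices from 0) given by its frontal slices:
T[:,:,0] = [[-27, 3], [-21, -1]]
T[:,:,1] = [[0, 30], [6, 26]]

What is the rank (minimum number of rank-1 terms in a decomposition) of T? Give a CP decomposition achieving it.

rank(T) = 2

Lower bound: in the mode-2 unfolding of T (rows indexed by j, columns by (i,k)) the 2×2 minor on rows j ∈ {0, 1}, columns (i,k) ∈ {(0,0), (0,1)} is det [[-27, 0], [3, 30]] = -810 ≠ 0, so that unfolding has rank ≥ 2 and hence rank(T) ≥ 2 (CP rank is at least every unfolding rank, though it can be larger).
Upper bound: with S_k = T[:,:,k], the two rank-1 terms a₁b₁ᵀ, a₂b₂ᵀ are the rank-1 members of the pencil x·S₀ + y·S₁.
det(x·S₀ + y·S₁) is 90·x² − 90·xy − 180·y² = 90·(x − 2·y)(x + y), vanishing at (x:y) = (2:1) and (1:-1).
M₁ = 2·S₀ + S₁ = [[-54, 36], [-36, 24]] = (-6)·[3, 2][3, -2]ᵀ and M₂ = S₀ − S₁ = [[-27, -27], [-27, -27]] = (-27)·[1, 1][1, 1]ᵀ, so take a₁ = [3, 2], b₁ = [3, -2], a₂ = [1, 1], b₂ = [1, 1].
Each slice is an integer combination of E₁ = a₁b₁ᵀ and E₂ = a₂b₂ᵀ: S₀ = −2·E₁ − 9·E₂, S₁ = −2·E₁ + 18·E₂; reading off coefficients, c₁ = [-2, -2] and c₂ = [-9, 18].
Hence T = [3, 2] ⊗ [3, -2] ⊗ [-2, -2] + [1, 1] ⊗ [1, 1] ⊗ [-9, 18], so rank(T) ≤ 2.
These bounds meet, so rank(T) = 2.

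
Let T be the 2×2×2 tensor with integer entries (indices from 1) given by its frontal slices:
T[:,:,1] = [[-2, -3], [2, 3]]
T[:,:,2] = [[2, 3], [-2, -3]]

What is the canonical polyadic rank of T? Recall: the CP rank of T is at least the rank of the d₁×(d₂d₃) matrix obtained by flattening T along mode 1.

1

Lower bound: T ≠ 0 (e.g. T[1,1,1] = -2), so rank(T) ≥ 1.
Upper bound: if T = a ⊗ b ⊗ c then every fibre of T is a multiple of the corresponding factor, so read the factors off the fibres through the nonzero entry T[1,1,1] = -2.
The mode-1 fibre T[:,1,1] = [-2, 2] gives a = (1, -1) (primitive direction); the mode-2 fibre T[1,:,1] = [-2, -3] gives b = (2, 3); then c[k] = T[1,1,k] / (a[1]·b[1]) = [-2, 2] / 2 = (-1, 1).
Expanding (1, -1) ⊗ (2, 3) ⊗ (-1, 1) reproduces all 8 entries of T, so T = (1, -1) ⊗ (2, 3) ⊗ (-1, 1) and rank(T) ≤ 1.
These bounds meet, so rank(T) = 1.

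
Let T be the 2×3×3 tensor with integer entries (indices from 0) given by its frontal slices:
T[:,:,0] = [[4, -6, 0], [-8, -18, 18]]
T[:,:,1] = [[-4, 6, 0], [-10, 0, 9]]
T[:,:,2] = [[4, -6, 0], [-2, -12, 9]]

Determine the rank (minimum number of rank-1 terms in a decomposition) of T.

2

Lower bound: in the mode-2 unfolding of T (rows indexed by j, columns by (i,k)) the 2×2 minor on rows j ∈ {0, 1}, columns (i,k) ∈ {(0,0), (1,0)} is det [[4, -8], [-6, -18]] = -120 ≠ 0, so that unfolding has rank ≥ 2 and hence rank(T) ≥ 2 (CP rank is at least every unfolding rank, though it can be larger).
Upper bound: with S_k = T[:,:,k], the two rank-1 terms a₁b₁ᵀ, a₂b₂ᵀ are the rank-1 members of the pencil x·S₀ + y·S₁.
The 2×2 minor of x·S₀ + y·S₁ on rows {0,1}, columns {0,1} is −120·x² + 60·xy + 60·y² = (-60)·(x − y)(2·x + y), vanishing at (x:y) = (1:1) and (1:-2).
M₁ = S₀ + S₁ = [[0, 0, 0], [-18, -18, 27]] = (-9)·[0, 1][2, 2, -3]ᵀ and M₂ = S₀ − 2·S₁ = [[12, -18, 0], [12, -18, 0]] = 6·[1, 1][2, -3, 0]ᵀ, so take a₁ = [0, 1], b₁ = [2, 2, -3], a₂ = [1, 1], b₂ = [2, -3, 0].
Each slice is an integer combination of E₁ = a₁b₁ᵀ and E₂ = a₂b₂ᵀ: S₀ = −6·E₁ + 2·E₂, S₁ = −3·E₁ − 2·E₂, S₂ = −3·E₁ + 2·E₂; reading off coefficients, c₁ = [-6, -3, -3] and c₂ = [2, -2, 2].
Hence T = [0, 1] ⊗ [2, 2, -3] ⊗ [-6, -3, -3] + [1, 1] ⊗ [2, -3, 0] ⊗ [2, -2, 2], so rank(T) ≤ 2.
These bounds meet, so rank(T) = 2.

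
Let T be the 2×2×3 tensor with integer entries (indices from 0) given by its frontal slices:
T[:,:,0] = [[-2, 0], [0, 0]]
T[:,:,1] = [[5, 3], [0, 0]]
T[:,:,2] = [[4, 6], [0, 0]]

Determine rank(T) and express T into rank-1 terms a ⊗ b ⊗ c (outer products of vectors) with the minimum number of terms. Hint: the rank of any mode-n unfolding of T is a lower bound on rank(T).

rank(T) = 2

Lower bound: the mode-2 unfolding of T (rows indexed by j, columns by (i,k) = (0,0), (0,1), (0,2), (1,0), (1,1), (1,2)) is [[-2, 5, 4, 0, 0, 0], [0, 3, 6, 0, 0, 0]].
There the 2×2 minor on rows j ∈ {0, 1}, columns (i,k) ∈ {(0,0), (0,1)} is det [[-2, 5], [0, 3]] = -6 ≠ 0, so this unfolding has rank ≥ 2; CP rank is at least every unfolding rank, so rank(T) ≥ 2. (Flattening ranks never certify an upper bound on CP rank; for that we must actually write T with 2 rank-1 terms.)
Upper bound — finding two terms. Every mode-1 slice of T is a multiple of one matrix: T[i,:,:] = a[i]·M with a = (1, 0) and M = [[-2, 5, 4], [0, 3, 6]] (rows indexed by j, columns by k). So it suffices to write M as a sum of two rank-1 matrices.
Splitting M by its rows (j = 0, 1), M = (1, 0)(-2, 5, 4)ᵀ + (0, 1)(0, 3, 6)ᵀ.
Hence T = (1, 0) ⊗ (1, 0) ⊗ (-2, 5, 4) + (1, 0) ⊗ (0, 1) ⊗ (0, 3, 6), so rank(T) ≤ 2.
These bounds meet, so rank(T) = 2.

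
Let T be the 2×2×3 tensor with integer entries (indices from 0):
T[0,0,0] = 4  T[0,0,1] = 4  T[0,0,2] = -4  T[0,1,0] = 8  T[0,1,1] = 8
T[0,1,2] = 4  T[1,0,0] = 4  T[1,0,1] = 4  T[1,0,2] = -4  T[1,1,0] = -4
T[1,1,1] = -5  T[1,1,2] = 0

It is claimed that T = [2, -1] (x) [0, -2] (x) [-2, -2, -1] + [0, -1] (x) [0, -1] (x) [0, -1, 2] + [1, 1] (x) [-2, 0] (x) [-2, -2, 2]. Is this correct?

Yes

Reconstruct entrywise from the claimed factors. For example, T[1,0,2] = -4 and Σₗ aₗ[1]bₗ[0]cₗ[2] = (-1)·(0)·(-1) + (-1)·(0)·(2) + (1)·(-2)·(2) = -4; checking all 12 entries, every one matches. The claim holds.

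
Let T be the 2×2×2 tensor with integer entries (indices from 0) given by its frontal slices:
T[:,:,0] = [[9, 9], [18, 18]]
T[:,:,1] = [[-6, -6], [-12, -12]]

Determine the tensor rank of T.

Lower bound: T ≠ 0 (e.g. T[0,0,0] = 9), so rank(T) ≥ 1.
Upper bound: if T = a ⊗ b ⊗ c then every fibre of T is a multiple of the corresponding factor, so read the factors off the fibres through the nonzero entry T[0,0,0] = 9.
The mode-1 fibre T[:,0,0] = [9, 18] gives a = [1, 2] (primitive direction); the mode-2 fibre T[0,:,0] = [9, 9] gives b = [1, 1]; then c[k] = T[0,0,k] / (a[0]·b[0]) = [9, -6] / 1 = [9, -6].
Expanding [1, 2] ⊗ [1, 1] ⊗ [9, -6] reproduces all 8 entries of T, so T = [1, 2] ⊗ [1, 1] ⊗ [9, -6] and rank(T) ≤ 1.
These bounds meet, so rank(T) = 1.

1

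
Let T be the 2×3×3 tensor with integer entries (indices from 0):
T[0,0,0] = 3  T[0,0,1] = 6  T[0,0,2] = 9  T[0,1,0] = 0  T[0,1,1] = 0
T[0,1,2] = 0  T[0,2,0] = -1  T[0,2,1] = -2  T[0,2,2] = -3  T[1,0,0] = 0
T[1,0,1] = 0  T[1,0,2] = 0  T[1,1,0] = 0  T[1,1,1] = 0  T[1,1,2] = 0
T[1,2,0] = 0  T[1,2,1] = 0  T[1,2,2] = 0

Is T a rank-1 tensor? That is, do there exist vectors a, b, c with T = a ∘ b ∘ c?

If T = a ∘ b ∘ c then every fibre of T is a multiple of the corresponding factor, so read the factors off the fibres through the nonzero entry T[0,0,0] = 3.
The mode-1 fibre T[:,0,0] = [3, 0] gives a = (1, 0) (primitive direction); the mode-2 fibre T[0,:,0] = [3, 0, -1] gives b = (3, 0, -1); then c[k] = T[0,0,k] / (a[0]·b[0]) = [3, 6, 9] / 3 = (1, 2, 3).
Expanding (1, 0) ∘ (3, 0, -1) ∘ (1, 2, 3) reproduces all 18 entries of T, so T = (1, 0) ∘ (3, 0, -1) ∘ (1, 2, 3) and rank(T) ≤ 1.
Equivalently every frontal slice T[:,:,k] is c[k] times the rank-1 matrix (1, 0) ∘ (3, 0, -1). So T has rank 1 (it is nonzero).

Yes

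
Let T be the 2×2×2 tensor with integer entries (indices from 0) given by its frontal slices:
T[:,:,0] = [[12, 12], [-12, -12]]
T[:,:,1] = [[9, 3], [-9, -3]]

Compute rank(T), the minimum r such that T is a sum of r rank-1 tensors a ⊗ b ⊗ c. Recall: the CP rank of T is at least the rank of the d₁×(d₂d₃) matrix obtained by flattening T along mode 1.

2

Lower bound: the mode-3 unfolding of T (rows indexed by k, columns by (i,j) = (0,0), (0,1), (1,0), (1,1)) is [[12, 12, -12, -12], [9, 3, -9, -3]].
There the 2×2 minor on rows k ∈ {0, 1}, columns (i,j) ∈ {(0,0), (0,1)} is det [[12, 12], [9, 3]] = -72 ≠ 0, so this unfolding has rank ≥ 2; CP rank is at least every unfolding rank, so rank(T) ≥ 2. (Flattening ranks never certify an upper bound on CP rank; for that we must actually write T with 2 rank-1 terms.)
Upper bound — finding two terms. Every mode-1 slice of T is a multiple of one matrix: T[i,:,:] = a[i]·M with a = [1, -1] and M = [[12, 9], [12, 3]] (rows indexed by j, columns by k). So it suffices to write M as a sum of two rank-1 matrices.
Splitting M by its rows (j = 0, 1), M = [1, 0][12, 9]ᵀ + [0, 1][12, 3]ᵀ.
Hence T = [1, -1] ⊗ [1, 0] ⊗ [12, 9] + [1, -1] ⊗ [0, 1] ⊗ [12, 3], so rank(T) ≤ 2.
These bounds meet, so rank(T) = 2.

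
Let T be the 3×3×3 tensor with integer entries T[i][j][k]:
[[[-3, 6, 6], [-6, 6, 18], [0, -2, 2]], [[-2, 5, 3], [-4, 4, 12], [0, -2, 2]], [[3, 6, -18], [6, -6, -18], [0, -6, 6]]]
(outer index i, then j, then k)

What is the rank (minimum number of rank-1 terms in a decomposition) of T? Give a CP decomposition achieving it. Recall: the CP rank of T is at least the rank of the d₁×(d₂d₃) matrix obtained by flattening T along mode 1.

Lower bound: the mode-2 unfolding of T (rows indexed by j, columns by (i,k) = (0,0), (0,1), (0,2), (1,0), (1,1), (1,2), (2,0), (2,1), (2,2)) is [[-3, 6, 6, -2, 5, 3, 3, 6, -18], [-6, 6, 18, -4, 4, 12, 6, -6, -18], [0, -2, 2, 0, -2, 2, 0, -6, 6]].
There the 2×2 minor on rows j ∈ {0, 1}, columns (i,k) ∈ {(0,0), (0,1)} is det [[-3, 6], [-6, 6]] = 18 ≠ 0, so this unfolding has rank ≥ 2; CP rank is at least every unfolding rank, so rank(T) ≥ 2. (Flattening ranks never certify an upper bound on CP rank; for that we must actually write T with 2 rank-1 terms.)
Upper bound — finding two terms. Write S_k = T[:,:,k] for the frontal slices: S₀ = [[-3, -6, 0], [-2, -4, 0], [3, 6, 0]], S₁ = [[6, 6, -2], [5, 4, -2], [6, -6, -6]], S₂ = [[6, 18, 2], [3, 12, 2], [-18, -18, 6]].
If T = a₁ ⊗ b₁ ⊗ c₁ + a₂ ⊗ b₂ ⊗ c₂ then each S_k = c₁[k]·a₁b₁ᵀ + c₂[k]·a₂b₂ᵀ. S₀ and S₁ are linearly independent, so a₁b₁ᵀ and a₂b₂ᵀ must span the same plane of matrices: they are the rank-1 matrices of the form x·S₀ + y·S₁.
The 2×2 minor of x·S₀ + y·S₁ on rows {0,1}, columns {0,1} is 6·xy − 6·y² = 6·(x − y)(y), vanishing at (x:y) = (1:1) and (1:0).
M₁ = S₀ + S₁ = [[3, 0, -2], [3, 0, -2], [9, 0, -6]] = (1, 1, 3)(3, 0, -2)ᵀ and M₂ = S₀ = [[-3, -6, 0], [-2, -4, 0], [3, 6, 0]] = −(3, 2, -3)(1, 2, 0)ᵀ, so take a₁ = (1, 1, 3), b₁ = (3, 0, -2), a₂ = (3, 2, -3), b₂ = (1, 2, 0).
Each slice is an integer combination of E₁ = a₁b₁ᵀ and E₂ = a₂b₂ᵀ: S₀ = −E₂, S₁ = E₁ + E₂, S₂ = −E₁ + 3·E₂; reading off coefficients, c₁ = (0, 1, -1) and c₂ = (-1, 1, 3).
Hence T = (1, 1, 3) ⊗ (3, 0, -2) ⊗ (0, 1, -1) + (3, 2, -3) ⊗ (1, 2, 0) ⊗ (-1, 1, 3), so rank(T) ≤ 2.
These bounds meet, so rank(T) = 2.

rank(T) = 2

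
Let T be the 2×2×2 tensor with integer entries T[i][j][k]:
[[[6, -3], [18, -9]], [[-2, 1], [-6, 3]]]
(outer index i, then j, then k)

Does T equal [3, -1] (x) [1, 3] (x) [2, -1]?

Yes

Reconstruct entrywise from the claimed factors. For example, T[1,0,0] = -2 and Σₗ aₗ[1]bₗ[0]cₗ[0] = (-1)·(1)·(2) = -2; checking all 8 entries, every one matches. The claim holds.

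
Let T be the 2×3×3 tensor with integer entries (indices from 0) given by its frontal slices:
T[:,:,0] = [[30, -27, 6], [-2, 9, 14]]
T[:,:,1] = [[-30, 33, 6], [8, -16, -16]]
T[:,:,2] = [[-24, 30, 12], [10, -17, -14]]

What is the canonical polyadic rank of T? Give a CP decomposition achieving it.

rank(T) = 2

Lower bound: in the mode-2 unfolding of T (rows indexed by j, columns by (i,k)) the 2×2 minor on rows j ∈ {0, 1}, columns (i,k) ∈ {(0,0), (0,1)} is det [[30, -30], [-27, 33]] = 180 ≠ 0, so that unfolding has rank ≥ 2 and hence rank(T) ≥ 2 (CP rank is at least every unfolding rank, though it can be larger).
Upper bound: with S_k = T[:,:,k], the two rank-1 terms a₁b₁ᵀ, a₂b₂ᵀ are the rank-1 members of the pencil x·S₀ + y·S₁.
The 2×2 minor of x·S₀ + y·S₁ on rows {0,1}, columns {0,1} is 216·x² − 468·xy + 216·y² = 36·(2·x − 3·y)(3·x − 2·y), vanishing at (x:y) = (3:2) and (2:3).
M₁ = 3·S₀ + 2·S₁ = [[30, -15, 30], [10, -5, 10]] = 5·[3, 1][2, -1, 2]ᵀ and M₂ = 2·S₀ + 3·S₁ = [[-30, 45, 30], [20, -30, -20]] = (-5)·[3, -2][2, -3, -2]ᵀ, so take a₁ = [3, 1], b₁ = [2, -1, 2], a₂ = [3, -2], b₂ = [2, -3, -2].
Each slice is an integer combination of E₁ = a₁b₁ᵀ and E₂ = a₂b₂ᵀ: S₀ = 3·E₁ + 2·E₂, S₁ = −2·E₁ − 3·E₂, S₂ = −E₁ − 3·E₂; reading off coefficients, c₁ = [3, -2, -1] and c₂ = [2, -3, -3].
Hence T = [3, 1] ⊗ [2, -1, 2] ⊗ [3, -2, -1] + [3, -2] ⊗ [2, -3, -2] ⊗ [2, -3, -3], so rank(T) ≤ 2.
These bounds meet, so rank(T) = 2.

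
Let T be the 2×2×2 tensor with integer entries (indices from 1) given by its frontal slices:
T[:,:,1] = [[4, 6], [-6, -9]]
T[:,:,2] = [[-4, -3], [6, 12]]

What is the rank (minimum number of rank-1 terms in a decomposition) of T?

2

Lower bound: the mode-1 unfolding of T (rows indexed by i, columns by (j,k) = (1,1), (1,2), (2,1), (2,2)) is [[4, -4, 6, -3], [-6, 6, -9, 12]].
There the 2×2 minor on rows i ∈ {1, 2}, columns (j,k) ∈ {(1,1), (2,2)} is det [[4, -3], [-6, 12]] = 30 ≠ 0, so this unfolding has rank ≥ 2; CP rank is at least every unfolding rank, so rank(T) ≥ 2. (Unfolding ranks only ever bound the CP rank from below — rank(T) can be strictly larger than all of them — so the matching upper bound has to come from an explicit 2-term decomposition.)
Upper bound — finding two terms. Write S_k = T[:,:,k] for the frontal slices: S₁ = [[4, 6], [-6, -9]], S₂ = [[-4, -3], [6, 12]].
If T = a₁ (x) b₁ (x) c₁ + a₂ (x) b₂ (x) c₂ then each S_k = c₁[k]·a₁b₁ᵀ + c₂[k]·a₂b₂ᵀ. S₁ and S₂ are linearly independent, so a₁b₁ᵀ and a₂b₂ᵀ must span the same plane of matrices: they are the rank-1 matrices of the form x·S₁ + y·S₂.
det(x·S₁ + y·S₂) is 30·xy − 30·y² = 30·(x − y)(y), vanishing at (x:y) = (1:1) and (1:0).
M₁ = S₁ + S₂ = [[0, 3], [0, 3]] = 3·[1, 1][0, 1]ᵀ and M₂ = S₁ = [[4, 6], [-6, -9]] = [2, -3][2, 3]ᵀ, so take a₁ = [1, 1], b₁ = [0, 1], a₂ = [2, -3], b₂ = [2, 3].
Each slice is an integer combination of E₁ = a₁b₁ᵀ and E₂ = a₂b₂ᵀ: S₁ = E₂, S₂ = 3·E₁ − E₂; reading off coefficients, c₁ = [0, 3] and c₂ = [1, -1].
Hence T = [1, 1] (x) [0, 1] (x) [0, 3] + [2, -3] (x) [2, 3] (x) [1, -1], so rank(T) ≤ 2.
These bounds meet, so rank(T) = 2.
Check entry T[2,2,2] = 12: (1)·(1)·(3) + (-3)·(3)·(-1) = 12.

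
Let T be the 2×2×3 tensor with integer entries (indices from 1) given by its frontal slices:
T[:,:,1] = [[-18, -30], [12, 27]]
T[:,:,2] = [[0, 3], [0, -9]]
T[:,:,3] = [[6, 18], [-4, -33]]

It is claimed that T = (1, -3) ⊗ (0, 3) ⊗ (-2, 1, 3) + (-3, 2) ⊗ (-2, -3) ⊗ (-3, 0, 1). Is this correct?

Reconstruct entry (1,2,1) from the claimed factors: Σₗ aₗ[1]bₗ[2]cₗ[1] = (1)·(3)·(-2) + (-3)·(-3)·(-3) = -33, but T[1,2,1] = -30. The claim is false.

No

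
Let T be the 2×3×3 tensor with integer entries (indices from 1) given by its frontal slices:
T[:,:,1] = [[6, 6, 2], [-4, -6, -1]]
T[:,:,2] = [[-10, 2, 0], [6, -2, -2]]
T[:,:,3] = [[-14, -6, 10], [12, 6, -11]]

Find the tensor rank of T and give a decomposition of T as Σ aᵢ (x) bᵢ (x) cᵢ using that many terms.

Lower bound: the mode-3 unfolding of T (rows indexed by k, columns by (i,j) = (1,1), (1,2), (1,3), (2,1), (2,2), (2,3)) is [[6, 6, 2, -4, -6, -1], [-10, 2, 0, 6, -2, -2], [-14, -6, 10, 12, 6, -11]].
There the 3×3 minor on rows k ∈ {1, 2, 3}, columns (i,j) ∈ {(1,1), (1,2), (1,3)} is det [[6, 6, 2], [-10, 2, 0], [-14, -6, 10]] = 896 ≠ 0, so this unfolding has rank ≥ 3; CP rank is at least every unfolding rank, so rank(T) ≥ 3. (Flattening ranks never certify an upper bound on CP rank; for that we must actually write T with 3 rank-1 terms.)
Upper bound: T is a sum of 3 rank-1 terms, T = (1, -1) (x) (1, -1, -2) (x) (-2, -2, -2) + (1, -1) (x) (1, 1, -1) (x) (4, 0, -8) + (2, -1) (x) (2, 0, 1) (x) (1, -2, -1) (written with every a and b primitive with positive leading entry and the scale carried by c; CP decompositions are not unique, and this one is verified by expanding entrywise), so rank(T) ≤ 3.
These bounds meet, so rank(T) = 3.
Check entry T[2,1,1] = -4: (-1)·(1)·(-2) + (-1)·(1)·(4) + (-1)·(2)·(1) = -4.

rank(T) = 3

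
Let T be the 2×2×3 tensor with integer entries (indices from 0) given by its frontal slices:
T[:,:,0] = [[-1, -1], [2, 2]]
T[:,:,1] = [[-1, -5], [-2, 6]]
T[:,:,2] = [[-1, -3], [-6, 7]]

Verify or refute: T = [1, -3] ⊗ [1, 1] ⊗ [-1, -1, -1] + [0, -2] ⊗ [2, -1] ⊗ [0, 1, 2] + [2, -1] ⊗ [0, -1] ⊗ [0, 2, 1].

No

Reconstruct entry (1,0,0) from the claimed factors: Σₗ aₗ[1]bₗ[0]cₗ[0] = (-3)·(1)·(-1) + (-2)·(2)·(0) + (-1)·(0)·(0) = 3, but T[1,0,0] = 2. The claim is false.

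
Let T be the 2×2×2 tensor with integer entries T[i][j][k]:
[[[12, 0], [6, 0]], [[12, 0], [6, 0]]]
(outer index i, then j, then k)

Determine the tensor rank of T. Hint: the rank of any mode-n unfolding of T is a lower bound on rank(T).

1

Lower bound: T ≠ 0 (e.g. T[0,0,0] = 12), so rank(T) ≥ 1.
Upper bound: the mode-1 fibre T[:,0,0] = [12, 12] gives a = [1, 1] (primitive direction); the mode-2 fibre T[0,:,0] = [12, 6] gives b = [2, 1]; then c[k] = T[0,0,k] / (a[0]·b[0]) = [12, 0] / 2 = [6, 0].
Expanding [1, 1] ⊗ [2, 1] ⊗ [6, 0] reproduces all 8 entries of T, so T = [1, 1] ⊗ [2, 1] ⊗ [6, 0] and rank(T) ≤ 1.
These bounds meet, so rank(T) = 1.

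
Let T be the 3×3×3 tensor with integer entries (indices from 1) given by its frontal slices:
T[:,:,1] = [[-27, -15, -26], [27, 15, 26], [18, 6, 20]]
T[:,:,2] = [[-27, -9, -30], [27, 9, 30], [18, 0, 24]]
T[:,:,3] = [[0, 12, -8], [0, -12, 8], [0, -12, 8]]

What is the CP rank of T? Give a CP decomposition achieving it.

rank(T) = 2

Lower bound: the mode-1 unfolding of T (rows indexed by i, columns by (j,k) = (1,1), (1,2), (1,3), (2,1), (2,2), (2,3), (3,1), (3,2), (3,3)) is [[-27, -27, 0, -15, -9, 12, -26, -30, -8], [27, 27, 0, 15, 9, -12, 26, 30, 8], [18, 18, 0, 6, 0, -12, 20, 24, 8]].
There the 2×2 minor on rows i ∈ {1, 3}, columns (j,k) ∈ {(1,1), (2,1)} is det [[-27, -15], [18, 6]] = 108 ≠ 0, so this unfolding has rank ≥ 2; CP rank is at least every unfolding rank, so rank(T) ≥ 2. (Unfolding ranks only ever bound the CP rank from below — rank(T) can be strictly larger than all of them — so the matching upper bound has to come from an explicit 2-term decomposition.)
Upper bound — finding two terms. Write S_k = T[:,:,k] for the frontal slices: S₁ = [[-27, -15, -26], [27, 15, 26], [18, 6, 20]], S₂ = [[-27, -9, -30], [27, 9, 30], [18, 0, 24]], S₃ = [[0, 12, -8], [0, -12, 8], [0, -12, 8]].
If T = a₁ ∘ b₁ ∘ c₁ + a₂ ∘ b₂ ∘ c₂ then each S_k = c₁[k]·a₁b₁ᵀ + c₂[k]·a₂b₂ᵀ. S₁ and S₂ are linearly independent, so a₁b₁ᵀ and a₂b₂ᵀ must span the same plane of matrices: they are the rank-1 matrices of the form x·S₁ + y·S₂.
The 2×2 minor of x·S₁ + y·S₂ on rows {1,3}, columns {1,2} is 108·x² + 270·xy + 162·y² = 54·(2·x + 3·y)(x + y), vanishing at (x:y) = (3:-2) and (1:-1).
M₁ = 3·S₁ − 2·S₂ = [[-27, -27, -18], [27, 27, 18], [18, 18, 12]] = (-3)·[3, -3, -2][3, 3, 2]ᵀ and M₂ = S₁ − S₂ = [[0, -6, 4], [0, 6, -4], [0, 6, -4]] = (-2)·[1, -1, -1][0, 3, -2]ᵀ, so take a₁ = [3, -3, -2], b₁ = [3, 3, 2], a₂ = [1, -1, -1], b₂ = [0, 3, -2].
Each slice is an integer combination of E₁ = a₁b₁ᵀ and E₂ = a₂b₂ᵀ: S₁ = −3·E₁ + 4·E₂, S₂ = −3·E₁ + 6·E₂, S₃ = 4·E₂; reading off coefficients, c₁ = [-3, -3, 0] and c₂ = [4, 6, 4].
Hence T = [3, -3, -2] ∘ [3, 3, 2] ∘ [-3, -3, 0] + [1, -1, -1] ∘ [0, 3, -2] ∘ [4, 6, 4], so rank(T) ≤ 2.
These bounds meet, so rank(T) = 2.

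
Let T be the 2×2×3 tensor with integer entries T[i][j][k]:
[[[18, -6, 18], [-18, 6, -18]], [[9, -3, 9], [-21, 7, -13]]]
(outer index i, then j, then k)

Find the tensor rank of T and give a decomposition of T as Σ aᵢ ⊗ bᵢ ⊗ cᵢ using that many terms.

rank(T) = 2

Lower bound: the mode-3 unfolding of T (rows indexed by k, columns by (i,j) = (0,0), (0,1), (1,0), (1,1)) is [[18, -18, 9, -21], [-6, 6, -3, 7], [18, -18, 9, -13]].
There the 2×2 minor on rows k ∈ {0, 2}, columns (i,j) ∈ {(0,0), (1,1)} is det [[18, -21], [18, -13]] = 144 ≠ 0, so this unfolding has rank ≥ 2; CP rank is at least every unfolding rank, so rank(T) ≥ 2. (Unfolding ranks only ever bound the CP rank from below — rank(T) can be strictly larger than all of them — so the matching upper bound has to come from an explicit 2-term decomposition.)
Upper bound — finding two terms. Write S_k = T[:,:,k] for the frontal slices: S₀ = [[18, -18], [9, -21]], S₁ = [[-6, 6], [-3, 7]], S₂ = [[18, -18], [9, -13]].
If T = a₁ ⊗ b₁ ⊗ c₁ + a₂ ⊗ b₂ ⊗ c₂ then each S_k = c₁[k]·a₁b₁ᵀ + c₂[k]·a₂b₂ᵀ. S₀ and S₂ are linearly independent, so a₁b₁ᵀ and a₂b₂ᵀ must span the same plane of matrices: they are the rank-1 matrices of the form x·S₀ + y·S₂.
det(x·S₀ + y·S₂) is −216·x² − 288·xy − 72·y² = (-72)·(x + y)(3·x + y), vanishing at (x:y) = (1:-1) and (1:-3).
M₁ = S₀ − S₂ = [[0, 0], [0, -8]] = (-8)·[0, 1][0, 1]ᵀ and M₂ = S₀ − 3·S₂ = [[-36, 36], [-18, 18]] = (-18)·[2, 1][1, -1]ᵀ, so take a₁ = [0, 1], b₁ = [0, 1], a₂ = [2, 1], b₂ = [1, -1].
Each slice is an integer combination of E₁ = a₁b₁ᵀ and E₂ = a₂b₂ᵀ: S₀ = −12·E₁ + 9·E₂, S₁ = 4·E₁ − 3·E₂, S₂ = −4·E₁ + 9·E₂; reading off coefficients, c₁ = [-12, 4, -4] and c₂ = [9, -3, 9].
Hence T = [0, 1] ⊗ [0, 1] ⊗ [-12, 4, -4] + [2, 1] ⊗ [1, -1] ⊗ [9, -3, 9], so rank(T) ≤ 2.
These bounds meet, so rank(T) = 2.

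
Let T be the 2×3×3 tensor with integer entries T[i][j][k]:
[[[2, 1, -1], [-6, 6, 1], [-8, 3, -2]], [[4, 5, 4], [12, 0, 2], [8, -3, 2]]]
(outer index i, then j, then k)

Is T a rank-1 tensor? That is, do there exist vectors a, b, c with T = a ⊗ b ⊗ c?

No

The mode-3 unfolding of T (rows indexed by k, columns by (i,j) = (0,0), (0,1), (0,2), (1,0), (1,1), (1,2)) is [[2, -6, -8, 4, 12, 8], [1, 6, 3, 5, 0, -3], [-1, 1, -2, 4, 2, 2]].
There the 3×3 minor on rows k ∈ {0, 1, 2}, columns (i,j) ∈ {(0,0), (0,1), (0,2)} is det [[2, -6, -8], [1, 6, 3], [-1, 1, -2]] = -80 ≠ 0, so this unfolding has rank ≥ 3; CP rank is at least every unfolding rank, so rank(T) ≥ 3.
In particular rank(T) ≥ 3 > 1, so T is not rank-1.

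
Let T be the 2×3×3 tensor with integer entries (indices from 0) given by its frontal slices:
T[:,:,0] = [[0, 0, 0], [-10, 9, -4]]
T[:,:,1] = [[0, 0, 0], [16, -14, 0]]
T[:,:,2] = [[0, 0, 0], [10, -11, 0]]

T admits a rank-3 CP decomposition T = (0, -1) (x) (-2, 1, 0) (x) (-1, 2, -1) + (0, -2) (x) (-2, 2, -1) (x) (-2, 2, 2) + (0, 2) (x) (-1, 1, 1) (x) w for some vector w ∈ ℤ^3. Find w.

w = (0, -2, -2)

Subtract the known terms from T to get the rank-1 residual R = (0, 2) (x) (-1, 1, 1) (x) w, so R[i,j,k] = a[i]·b[j]·w[k]. Pick indices with nonzero a[1]·b[0] = (2)·(-1) = -2. Only the fibre through (1,0,·) is needed: R[1,0,:] = T[1,0,:] − Σₗ aₗ[1]bₗ[0]cₗ = [-10, 16, 10] − (-1)·(-2)·(-1, 2, -1) − (-2)·(-2)·(-2, 2, 2) = [0, 4, 4]. Then w[k] = R[1,0,k] / -2 for each k, giving w = [0, 4, 4] / -2 = (0, -2, -2).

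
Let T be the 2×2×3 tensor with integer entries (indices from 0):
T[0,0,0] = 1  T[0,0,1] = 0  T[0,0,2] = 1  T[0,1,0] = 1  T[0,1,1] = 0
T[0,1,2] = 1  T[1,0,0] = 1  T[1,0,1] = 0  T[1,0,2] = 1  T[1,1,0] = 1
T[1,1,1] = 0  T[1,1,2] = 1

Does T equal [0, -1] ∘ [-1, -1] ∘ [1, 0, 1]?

Reconstruct entry (0,0,0) from the claimed factors: Σₗ aₗ[0]bₗ[0]cₗ[0] = (0)·(-1)·(1) = 0, but T[0,0,0] = 1. The claim is false.

No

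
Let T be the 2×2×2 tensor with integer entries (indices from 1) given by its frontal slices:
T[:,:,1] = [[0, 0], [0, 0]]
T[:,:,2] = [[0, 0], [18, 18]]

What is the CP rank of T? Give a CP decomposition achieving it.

rank(T) = 1

Lower bound: T ≠ 0 (e.g. T[2,1,2] = 18), so rank(T) ≥ 1.
Upper bound: the mode-1 fibre T[:,1,2] = [0, 18] gives a = [0, 1] (primitive direction); the mode-2 fibre T[2,:,2] = [18, 18] gives b = [1, 1]; then c[k] = T[2,1,k] / (a[2]·b[1]) = [0, 18] / 1 = [0, 18].
Expanding [0, 1] ⊗ [1, 1] ⊗ [0, 18] reproduces all 8 entries of T, so T = [0, 1] ⊗ [1, 1] ⊗ [0, 18] and rank(T) ≤ 1.
These bounds meet, so rank(T) = 1.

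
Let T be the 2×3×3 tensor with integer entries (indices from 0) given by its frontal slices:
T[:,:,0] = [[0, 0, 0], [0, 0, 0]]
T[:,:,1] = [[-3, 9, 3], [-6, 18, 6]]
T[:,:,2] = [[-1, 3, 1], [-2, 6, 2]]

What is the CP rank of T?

1

Lower bound: T ≠ 0 (e.g. T[0,0,1] = -3), so rank(T) ≥ 1.
Upper bound: if T = a ⊗ b ⊗ c then every fibre of T is a multiple of the corresponding factor, so read the factors off the fibres through the nonzero entry T[0,0,1] = -3.
The mode-1 fibre T[:,0,1] = [-3, -6] gives a = [1, 2] (primitive direction); the mode-2 fibre T[0,:,1] = [-3, 9, 3] gives b = [1, -3, -1]; then c[k] = T[0,0,k] / (a[0]·b[0]) = [0, -3, -1] / 1 = [0, -3, -1].
Expanding [1, 2] ⊗ [1, -3, -1] ⊗ [0, -3, -1] reproduces all 18 entries of T, so T = [1, 2] ⊗ [1, -3, -1] ⊗ [0, -3, -1] and rank(T) ≤ 1.
These bounds meet, so rank(T) = 1.
Check entry T[1,1,2] = 6: (2)·(-3)·(-1) = 6.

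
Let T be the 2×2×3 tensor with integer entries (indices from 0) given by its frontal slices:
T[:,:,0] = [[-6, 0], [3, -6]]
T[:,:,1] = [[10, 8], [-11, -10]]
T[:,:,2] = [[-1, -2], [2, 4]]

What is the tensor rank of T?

Lower bound: the mode-3 unfolding of T (rows indexed by k, columns by (i,j) = (0,0), (0,1), (1,0), (1,1)) is [[-6, 0, 3, -6], [10, 8, -11, -10], [-1, -2, 2, 4]].
There the 2×2 minor on rows k ∈ {0, 1}, columns (i,j) ∈ {(0,0), (0,1)} is det [[-6, 0], [10, 8]] = -48 ≠ 0, so this unfolding has rank ≥ 2; CP rank is at least every unfolding rank, so rank(T) ≥ 2. (Unfolding ranks only ever bound the CP rank from below — rank(T) can be strictly larger than all of them — so the matching upper bound has to come from an explicit 2-term decomposition.)
Upper bound — finding two terms. Write S_k = T[:,:,k] for the frontal slices: S₀ = [[-6, 0], [3, -6]], S₁ = [[10, 8], [-11, -10]], S₂ = [[-1, -2], [2, 4]].
If T = a₁ ⊗ b₁ ⊗ c₁ + a₂ ⊗ b₂ ⊗ c₂ then each S_k = c₁[k]·a₁b₁ᵀ + c₂[k]·a₂b₂ᵀ. S₀ and S₁ are linearly independent, so a₁b₁ᵀ and a₂b₂ᵀ must span the same plane of matrices: they are the rank-1 matrices of the form x·S₀ + y·S₁.
det(x·S₀ + y·S₁) is 36·x² − 24·xy − 12·y² = 12·(x − y)(3·x + y), vanishing at (x:y) = (1:1) and (1:-3).
M₁ = S₀ + S₁ = [[4, 8], [-8, -16]] = 4·(1, -2)(1, 2)ᵀ and M₂ = S₀ − 3·S₁ = [[-36, -24], [36, 24]] = (-12)·(1, -1)(3, 2)ᵀ, so take a₁ = (1, -2), b₁ = (1, 2), a₂ = (1, -1), b₂ = (3, 2).
Each slice is an integer combination of E₁ = a₁b₁ᵀ and E₂ = a₂b₂ᵀ: S₀ = 3·E₁ − 3·E₂, S₁ = E₁ + 3·E₂, S₂ = −E₁; reading off coefficients, c₁ = (3, 1, -1) and c₂ = (-3, 3, 0).
Hence T = (1, -2) ⊗ (1, 2) ⊗ (3, 1, -1) + (1, -1) ⊗ (3, 2) ⊗ (-3, 3, 0), so rank(T) ≤ 2.
These bounds meet, so rank(T) = 2.
Check entry T[0,0,0] = -6: (1)·(1)·(3) + (1)·(3)·(-3) = -6.

2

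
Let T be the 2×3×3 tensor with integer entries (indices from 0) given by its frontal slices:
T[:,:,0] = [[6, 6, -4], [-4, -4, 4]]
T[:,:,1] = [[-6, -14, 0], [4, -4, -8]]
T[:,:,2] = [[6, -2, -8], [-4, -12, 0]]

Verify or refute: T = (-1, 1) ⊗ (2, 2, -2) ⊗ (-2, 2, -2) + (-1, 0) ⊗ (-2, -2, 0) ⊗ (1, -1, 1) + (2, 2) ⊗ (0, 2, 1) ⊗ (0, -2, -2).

Reconstruct entrywise from the claimed factors. For example, T[0,1,1] = -14 and Σₗ aₗ[0]bₗ[1]cₗ[1] = (-1)·(2)·(2) + (-1)·(-2)·(-1) + (2)·(2)·(-2) = -14; checking all 18 entries, every one matches. The claim holds.

Yes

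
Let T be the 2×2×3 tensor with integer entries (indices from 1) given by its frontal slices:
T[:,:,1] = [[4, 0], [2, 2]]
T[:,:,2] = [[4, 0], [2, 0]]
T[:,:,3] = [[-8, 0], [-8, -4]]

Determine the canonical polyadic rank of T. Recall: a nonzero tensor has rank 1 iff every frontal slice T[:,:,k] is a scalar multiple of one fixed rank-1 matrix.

Lower bound: the mode-3 unfolding of T (rows indexed by k, columns by (i,j) = (1,1), (1,2), (2,1), (2,2)) is [[4, 0, 2, 2], [4, 0, 2, 0], [-8, 0, -8, -4]].
There the 3×3 minor on rows k ∈ {1, 2, 3}, columns (i,j) ∈ {(1,1), (2,1), (2,2)} is det [[4, 2, 2], [4, 2, 0], [-8, -8, -4]] = -32 ≠ 0, so this unfolding has rank ≥ 3; CP rank is at least every unfolding rank, so rank(T) ≥ 3. (Flattening ranks never certify an upper bound on CP rank; for that we must actually write T with 3 rank-1 terms.)
Upper bound: T is a sum of 3 rank-1 terms, T = (0, 1) ⊗ (2, 1) ⊗ (2, 0, -4) + (2, -1) ⊗ (1, 0) ⊗ (2, 0, -2) + (2, 1) ⊗ (1, 0) ⊗ (0, 2, -2) (one valid choice — decompositions are not unique — normalised so each a, b is primitive with positive first nonzero entry; check it by expanding all entries), so rank(T) ≤ 3.
These bounds meet, so rank(T) = 3.
Check entry T[2,1,1] = 2: (1)·(2)·(2) + (-1)·(1)·(2) + (1)·(1)·(0) = 2.

3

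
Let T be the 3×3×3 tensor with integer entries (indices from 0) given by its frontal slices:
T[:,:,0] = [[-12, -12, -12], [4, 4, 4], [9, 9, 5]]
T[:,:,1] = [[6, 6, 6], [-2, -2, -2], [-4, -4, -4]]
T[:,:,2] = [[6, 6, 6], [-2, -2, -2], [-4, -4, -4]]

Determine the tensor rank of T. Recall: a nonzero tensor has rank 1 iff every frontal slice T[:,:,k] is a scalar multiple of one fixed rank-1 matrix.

Lower bound: the mode-3 unfolding of T (rows indexed by k, columns by (i,j) = (0,0), (0,1), (0,2), (1,0), (1,1), (1,2), (2,0), (2,1), (2,2)) is [[-12, -12, -12, 4, 4, 4, 9, 9, 5], [6, 6, 6, -2, -2, -2, -4, -4, -4], [6, 6, 6, -2, -2, -2, -4, -4, -4]].
There the 2×2 minor on rows k ∈ {0, 1}, columns (i,j) ∈ {(0,0), (2,0)} is det [[-12, 9], [6, -4]] = -6 ≠ 0, so this unfolding has rank ≥ 2; CP rank is at least every unfolding rank, so rank(T) ≥ 2. (Flattening ranks never certify an upper bound on CP rank; for that we must actually write T with 2 rank-1 terms.)
Upper bound — finding two terms. Write S_k = T[:,:,k] for the frontal slices: S₀ = [[-12, -12, -12], [4, 4, 4], [9, 9, 5]], S₁ = [[6, 6, 6], [-2, -2, -2], [-4, -4, -4]], S₂ = [[6, 6, 6], [-2, -2, -2], [-4, -4, -4]].
If T = a₁ (x) b₁ (x) c₁ + a₂ (x) b₂ (x) c₂ then each S_k = c₁[k]·a₁b₁ᵀ + c₂[k]·a₂b₂ᵀ. S₀ and S₁ are linearly independent, so a₁b₁ᵀ and a₂b₂ᵀ must span the same plane of matrices: they are the rank-1 matrices of the form x·S₀ + y·S₁.
The 2×2 minor of x·S₀ + y·S₁ on rows {0,2}, columns {0,2} is 48·x² − 24·xy = 24·(2·x − y)(x), vanishing at (x:y) = (1:2) and (0:1).
M₁ = S₀ + 2·S₁ = [[0, 0, 0], [0, 0, 0], [1, 1, -3]] = [0, 0, 1][1, 1, -3]ᵀ and M₂ = S₁ = [[6, 6, 6], [-2, -2, -2], [-4, -4, -4]] = 2·[3, -1, -2][1, 1, 1]ᵀ, so take a₁ = [0, 0, 1], b₁ = [1, 1, -3], a₂ = [3, -1, -2], b₂ = [1, 1, 1].
Each slice is an integer combination of E₁ = a₁b₁ᵀ and E₂ = a₂b₂ᵀ: S₀ = E₁ − 4·E₂, S₁ = 2·E₂, S₂ = 2·E₂; reading off coefficients, c₁ = [1, 0, 0] and c₂ = [-4, 2, 2].
Hence T = [0, 0, 1] (x) [1, 1, -3] (x) [1, 0, 0] + [3, -1, -2] (x) [1, 1, 1] (x) [-4, 2, 2], so rank(T) ≤ 2.
These bounds meet, so rank(T) = 2.

2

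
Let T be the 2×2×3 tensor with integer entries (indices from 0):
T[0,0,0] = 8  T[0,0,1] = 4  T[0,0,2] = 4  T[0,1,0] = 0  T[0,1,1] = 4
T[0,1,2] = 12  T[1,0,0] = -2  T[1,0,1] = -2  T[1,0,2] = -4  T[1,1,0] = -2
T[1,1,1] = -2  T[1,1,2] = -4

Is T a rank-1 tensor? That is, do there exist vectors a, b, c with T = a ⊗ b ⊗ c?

No

The mode-3 unfolding of T (rows indexed by k, columns by (i,j) = (0,0), (0,1), (1,0), (1,1)) is [[8, 0, -2, -2], [4, 4, -2, -2], [4, 12, -4, -4]].
There the 2×2 minor on rows k ∈ {0, 1}, columns (i,j) ∈ {(0,0), (0,1)} is det [[8, 0], [4, 4]] = 32 ≠ 0, so this unfolding has rank ≥ 2; CP rank is at least every unfolding rank, so rank(T) ≥ 2.
In particular rank(T) ≥ 2 > 1, so T is not rank-1.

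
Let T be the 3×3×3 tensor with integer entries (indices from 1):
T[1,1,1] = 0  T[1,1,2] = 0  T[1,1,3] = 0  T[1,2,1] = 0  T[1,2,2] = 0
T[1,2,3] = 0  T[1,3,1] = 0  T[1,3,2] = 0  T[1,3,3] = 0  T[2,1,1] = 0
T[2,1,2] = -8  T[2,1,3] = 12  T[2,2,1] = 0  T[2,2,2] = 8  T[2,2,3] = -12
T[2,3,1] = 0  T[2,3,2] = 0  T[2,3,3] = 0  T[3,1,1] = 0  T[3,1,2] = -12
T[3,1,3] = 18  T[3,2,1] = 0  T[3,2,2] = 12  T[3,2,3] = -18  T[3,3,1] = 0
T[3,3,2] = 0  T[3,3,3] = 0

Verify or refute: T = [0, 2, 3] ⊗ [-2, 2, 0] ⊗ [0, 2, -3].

Yes

Reconstruct entrywise from the claimed factors. For example, T[3,3,1] = 0 and Σₗ aₗ[3]bₗ[3]cₗ[1] = (3)·(0)·(0) = 0; checking all 27 entries, every one matches. The claim holds.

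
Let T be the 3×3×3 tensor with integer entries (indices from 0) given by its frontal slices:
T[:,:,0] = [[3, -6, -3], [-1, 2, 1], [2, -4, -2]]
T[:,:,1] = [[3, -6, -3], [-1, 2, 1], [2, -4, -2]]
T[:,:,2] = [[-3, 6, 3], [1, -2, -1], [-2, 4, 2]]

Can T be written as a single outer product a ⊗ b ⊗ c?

If T = a ⊗ b ⊗ c then every fibre of T is a multiple of the corresponding factor, so read the factors off the fibres through the nonzero entry T[0,0,0] = 3.
The mode-1 fibre T[:,0,0] = [3, -1, 2] gives a = [3, -1, 2] (primitive direction); the mode-2 fibre T[0,:,0] = [3, -6, -3] gives b = [1, -2, -1]; then c[k] = T[0,0,k] / (a[0]·b[0]) = [3, 3, -3] / 3 = [1, 1, -1].
Expanding [3, -1, 2] ⊗ [1, -2, -1] ⊗ [1, 1, -1] reproduces all 27 entries of T, so T = [3, -1, 2] ⊗ [1, -2, -1] ⊗ [1, 1, -1] and rank(T) ≤ 1.
Equivalently every frontal slice T[:,:,k] is c[k] times the rank-1 matrix [3, -1, 2] ⊗ [1, -2, -1]. So T has rank 1 (it is nonzero).

Yes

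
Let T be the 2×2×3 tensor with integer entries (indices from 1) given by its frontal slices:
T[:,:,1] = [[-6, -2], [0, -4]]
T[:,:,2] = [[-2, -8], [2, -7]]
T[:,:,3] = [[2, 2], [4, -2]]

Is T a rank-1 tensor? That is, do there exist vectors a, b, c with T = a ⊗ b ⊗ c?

The mode-3 unfolding of T (rows indexed by k, columns by (i,j) = (1,1), (1,2), (2,1), (2,2)) is [[-6, -2, 0, -4], [-2, -8, 2, -7], [2, 2, 4, -2]].
There the 3×3 minor on rows k ∈ {1, 2, 3}, columns (i,j) ∈ {(1,1), (1,2), (2,1)} is det [[-6, -2, 0], [-2, -8, 2], [2, 2, 4]] = 192 ≠ 0, so this unfolding has rank ≥ 3; CP rank is at least every unfolding rank, so rank(T) ≥ 3.
In particular rank(T) ≥ 3 > 1, so T is not rank-1.

No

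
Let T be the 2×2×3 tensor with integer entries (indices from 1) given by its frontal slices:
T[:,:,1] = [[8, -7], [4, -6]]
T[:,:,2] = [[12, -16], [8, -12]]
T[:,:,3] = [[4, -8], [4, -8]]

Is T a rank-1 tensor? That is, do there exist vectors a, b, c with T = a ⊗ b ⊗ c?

The mode-3 unfolding of T (rows indexed by k, columns by (i,j) = (1,1), (1,2), (2,1), (2,2)) is [[8, -7, 4, -6], [12, -16, 8, -12], [4, -8, 4, -8]].
There the 3×3 minor on rows k ∈ {1, 2, 3}, columns (i,j) ∈ {(1,1), (1,2), (2,1)} is det [[8, -7, 4], [12, -16, 8], [4, -8, 4]] = -16 ≠ 0, so this unfolding has rank ≥ 3; CP rank is at least every unfolding rank, so rank(T) ≥ 3.
In particular rank(T) ≥ 3 > 1, so T is not rank-1.

No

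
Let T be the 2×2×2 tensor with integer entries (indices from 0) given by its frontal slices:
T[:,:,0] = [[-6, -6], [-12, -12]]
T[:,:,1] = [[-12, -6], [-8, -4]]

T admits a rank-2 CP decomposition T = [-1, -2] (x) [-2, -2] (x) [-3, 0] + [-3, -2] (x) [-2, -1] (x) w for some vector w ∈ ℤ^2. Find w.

Subtract the known terms from T to get the rank-1 residual R = [-3, -2] (x) [-2, -1] (x) w, so R[i,j,k] = a[i]·b[j]·w[k]. Pick indices with nonzero a[0]·b[0] = (-3)·(-2) = 6. Only the fibre through (0,0,·) is needed: R[0,0,:] = T[0,0,:] − Σₗ aₗ[0]bₗ[0]cₗ = [-6, -12] − (-1)·(-2)·[-3, 0] = [0, -12]. Then w[k] = R[0,0,k] / 6 for each k, giving w = [0, -12] / 6 = [0, -2].

w = [0, -2]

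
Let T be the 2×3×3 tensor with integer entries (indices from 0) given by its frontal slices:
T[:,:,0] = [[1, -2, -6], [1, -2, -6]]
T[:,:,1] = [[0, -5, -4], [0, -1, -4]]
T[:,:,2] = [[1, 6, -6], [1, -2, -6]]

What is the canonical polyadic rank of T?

Lower bound: the mode-2 unfolding of T (rows indexed by j, columns by (i,k) = (0,0), (0,1), (0,2), (1,0), (1,1), (1,2)) is [[1, 0, 1, 1, 0, 1], [-2, -5, 6, -2, -1, -2], [-6, -4, -6, -6, -4, -6]].
There the 3×3 minor on rows j ∈ {0, 1, 2}, columns (i,k) ∈ {(0,0), (0,1), (0,2)} is det [[1, 0, 1], [-2, -5, 6], [-6, -4, -6]] = 32 ≠ 0, so this unfolding has rank ≥ 3; CP rank is at least every unfolding rank, so rank(T) ≥ 3. (This is only a lower bound: in general the CP rank may exceed every unfolding rank, so we still need to exhibit 3 rank-1 terms summing to T.)
Upper bound: T is a sum of 3 rank-1 terms, T = [1, 0] ⊗ [0, 1, 0] ⊗ [0, -4, 8] + [1, 1] ⊗ [1, -1, -2] ⊗ [2, 1, 2] + [1, 1] ⊗ [1, 0, 2] ⊗ [-1, -1, -1] (written with every a and b primitive with positive leading entry and the scale carried by c; CP decompositions are not unique, and this one is verified by expanding entrywise), so rank(T) ≤ 3.
These bounds meet, so rank(T) = 3.

3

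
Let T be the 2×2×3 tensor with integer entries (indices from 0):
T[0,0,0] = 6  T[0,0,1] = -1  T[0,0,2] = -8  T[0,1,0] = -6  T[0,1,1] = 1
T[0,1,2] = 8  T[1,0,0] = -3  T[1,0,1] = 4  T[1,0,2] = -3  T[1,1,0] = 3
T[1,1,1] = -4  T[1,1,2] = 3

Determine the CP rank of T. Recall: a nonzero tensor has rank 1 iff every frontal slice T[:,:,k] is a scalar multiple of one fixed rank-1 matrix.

2

Lower bound: the mode-3 unfolding of T (rows indexed by k, columns by (i,j) = (0,0), (0,1), (1,0), (1,1)) is [[6, -6, -3, 3], [-1, 1, 4, -4], [-8, 8, -3, 3]].
There the 2×2 minor on rows k ∈ {0, 1}, columns (i,j) ∈ {(0,0), (1,0)} is det [[6, -3], [-1, 4]] = 21 ≠ 0, so this unfolding has rank ≥ 2; CP rank is at least every unfolding rank, so rank(T) ≥ 2. (This is only a lower bound: in general the CP rank may exceed every unfolding rank, so we still need to exhibit 2 rank-1 terms summing to T.)
Upper bound — finding two terms. Every mode-2 slice of T is a multiple of one matrix: T[:,j,:] = b[j]·M with b = (1, -1) and M = [[6, -1, -8], [-3, 4, -3]] (rows indexed by i, columns by k). So it suffices to write M as a sum of two rank-1 matrices.
Splitting M by its rows (i = 0, 1), M = (1, 0)(6, -1, -8)ᵀ + (0, 1)(-3, 4, -3)ᵀ.
Hence T = (1, 0) ⊗ (1, -1) ⊗ (6, -1, -8) + (0, 1) ⊗ (1, -1) ⊗ (-3, 4, -3), so rank(T) ≤ 2.
These bounds meet, so rank(T) = 2.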